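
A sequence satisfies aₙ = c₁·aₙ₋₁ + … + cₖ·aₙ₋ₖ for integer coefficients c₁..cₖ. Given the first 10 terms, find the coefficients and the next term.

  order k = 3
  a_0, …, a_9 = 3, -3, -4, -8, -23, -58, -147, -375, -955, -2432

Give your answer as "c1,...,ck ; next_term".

2,1,1 ; -6194

  a_3 = 2·-4 + 1·-3 + 1·3 = -8
  a_4 = 2·-8 + 1·-4 + 1·-3 = -23
  a_5 = 2·-23 + 1·-8 + 1·-4 = -58
  a_6 = 2·-58 + 1·-23 + 1·-8 = -147
  a_7 = 2·-147 + 1·-58 + 1·-23 = -375
  a_8 = 2·-375 + 1·-147 + 1·-58 = -955
  a_9 = 2·-955 + 1·-375 + 1·-147 = -2432
  a_10 = 2·-2432 + 1·-955 + 1·-375 = -6194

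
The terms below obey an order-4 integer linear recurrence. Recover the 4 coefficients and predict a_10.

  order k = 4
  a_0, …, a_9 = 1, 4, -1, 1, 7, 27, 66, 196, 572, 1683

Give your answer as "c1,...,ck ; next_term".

2,2,1,3 ; 4904

  a_4 = 2·1 + 2·-1 + 1·4 + 3·1 = 7
  a_5 = 2·7 + 2·1 + 1·-1 + 3·4 = 27
  a_6 = 2·27 + 2·7 + 1·1 + 3·-1 = 66
  a_7 = 2·66 + 2·27 + 1·7 + 3·1 = 196
  a_8 = 2·196 + 2·66 + 1·27 + 3·7 = 572
  a_9 = 2·572 + 2·196 + 1·66 + 3·27 = 1683
  a_10 = 2·1683 + 2·572 + 1·196 + 3·66 = 4904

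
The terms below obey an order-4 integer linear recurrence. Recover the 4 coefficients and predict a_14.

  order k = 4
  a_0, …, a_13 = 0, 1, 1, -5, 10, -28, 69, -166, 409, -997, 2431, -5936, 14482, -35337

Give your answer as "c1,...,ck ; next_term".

-2,1,-1,-2 ; 86230

  a_4 = -2·-5 + 1·1 + -1·1 + -2·0 = 10
  a_5 = -2·10 + 1·-5 + -1·1 + -2·1 = -28
  a_6 = -2·-28 + 1·10 + -1·-5 + -2·1 = 69
  a_7 = -2·69 + 1·-28 + -1·10 + -2·-5 = -166
  a_8 = -2·-166 + 1·69 + -1·-28 + -2·10 = 409
  a_9 = -2·409 + 1·-166 + -1·69 + -2·-28 = -997
  a_10 = -2·-997 + 1·409 + -1·-166 + -2·69 = 2431
  a_11 = -2·2431 + 1·-997 + -1·409 + -2·-166 = -5936
  a_12 = -2·-5936 + 1·2431 + -1·-997 + -2·409 = 14482
  a_13 = -2·14482 + 1·-5936 + -1·2431 + -2·-997 = -35337
  a_14 = -2·-35337 + 1·14482 + -1·-5936 + -2·2431 = 86230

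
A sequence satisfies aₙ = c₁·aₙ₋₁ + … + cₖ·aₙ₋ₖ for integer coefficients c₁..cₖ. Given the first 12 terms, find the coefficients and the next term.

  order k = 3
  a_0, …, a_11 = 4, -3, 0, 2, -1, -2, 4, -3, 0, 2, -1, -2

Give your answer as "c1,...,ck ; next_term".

  a_3 = -2·0 + -2·-3 + -1·4 = 2
  a_4 = -2·2 + -2·0 + -1·-3 = -1
  a_5 = -2·-1 + -2·2 + -1·0 = -2
  a_6 = -2·-2 + -2·-1 + -1·2 = 4
  a_7 = -2·4 + -2·-2 + -1·-1 = -3
  a_8 = -2·-3 + -2·4 + -1·-2 = 0
  a_9 = -2·0 + -2·-3 + -1·4 = 2
  a_10 = -2·2 + -2·0 + -1·-3 = -1
  a_11 = -2·-1 + -2·2 + -1·0 = -2
  a_12 = -2·-2 + -2·-1 + -1·2 = 4

-2,-2,-1 ; 4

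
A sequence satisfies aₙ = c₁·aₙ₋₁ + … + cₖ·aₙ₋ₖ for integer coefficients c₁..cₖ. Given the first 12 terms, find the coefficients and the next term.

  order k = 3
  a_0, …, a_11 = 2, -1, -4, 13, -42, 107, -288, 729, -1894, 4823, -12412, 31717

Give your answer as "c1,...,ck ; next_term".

  a_3 = -2·-4 + 3·-1 + 4·2 = 13
  a_4 = -2·13 + 3·-4 + 4·-1 = -42
  a_5 = -2·-42 + 3·13 + 4·-4 = 107
  a_6 = -2·107 + 3·-42 + 4·13 = -288
  a_7 = -2·-288 + 3·107 + 4·-42 = 729
  a_8 = -2·729 + 3·-288 + 4·107 = -1894
  a_9 = -2·-1894 + 3·729 + 4·-288 = 4823
  a_10 = -2·4823 + 3·-1894 + 4·729 = -12412
  a_11 = -2·-12412 + 3·4823 + 4·-1894 = 31717
  a_12 = -2·31717 + 3·-12412 + 4·4823 = -81378

-2,3,4 ; -81378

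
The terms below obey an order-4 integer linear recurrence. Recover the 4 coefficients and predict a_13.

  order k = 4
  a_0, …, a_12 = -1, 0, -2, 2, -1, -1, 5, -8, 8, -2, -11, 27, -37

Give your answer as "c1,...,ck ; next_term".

  a_4 = -1·2 + 0·-2 + 1·0 + -1·-1 = -1
  a_5 = -1·-1 + 0·2 + 1·-2 + -1·0 = -1
  a_6 = -1·-1 + 0·-1 + 1·2 + -1·-2 = 5
  a_7 = -1·5 + 0·-1 + 1·-1 + -1·2 = -8
  a_8 = -1·-8 + 0·5 + 1·-1 + -1·-1 = 8
  a_9 = -1·8 + 0·-8 + 1·5 + -1·-1 = -2
  a_10 = -1·-2 + 0·8 + 1·-8 + -1·5 = -11
  a_11 = -1·-11 + 0·-2 + 1·8 + -1·-8 = 27
  a_12 = -1·27 + 0·-11 + 1·-2 + -1·8 = -37
  a_13 = -1·-37 + 0·27 + 1·-11 + -1·-2 = 28

-1,0,1,-1 ; 28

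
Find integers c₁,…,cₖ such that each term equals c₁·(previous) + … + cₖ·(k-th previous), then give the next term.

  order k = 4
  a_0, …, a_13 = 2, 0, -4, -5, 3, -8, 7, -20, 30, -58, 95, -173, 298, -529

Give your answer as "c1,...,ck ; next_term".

  a_4 = -1·-5 + 1·-4 + 0·0 + 1·2 = 3
  a_5 = -1·3 + 1·-5 + 0·-4 + 1·0 = -8
  a_6 = -1·-8 + 1·3 + 0·-5 + 1·-4 = 7
  a_7 = -1·7 + 1·-8 + 0·3 + 1·-5 = -20
  a_8 = -1·-20 + 1·7 + 0·-8 + 1·3 = 30
  a_9 = -1·30 + 1·-20 + 0·7 + 1·-8 = -58
  a_10 = -1·-58 + 1·30 + 0·-20 + 1·7 = 95
  a_11 = -1·95 + 1·-58 + 0·30 + 1·-20 = -173
  a_12 = -1·-173 + 1·95 + 0·-58 + 1·30 = 298
  a_13 = -1·298 + 1·-173 + 0·95 + 1·-58 = -529
  a_14 = -1·-529 + 1·298 + 0·-173 + 1·95 = 922

-1,1,0,1 ; 922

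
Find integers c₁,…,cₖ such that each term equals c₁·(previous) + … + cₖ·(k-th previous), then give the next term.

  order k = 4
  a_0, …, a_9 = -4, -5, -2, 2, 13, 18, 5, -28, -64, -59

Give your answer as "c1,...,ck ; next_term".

1,-1,-1,-1 ; 28

  a_4 = 1·2 + -1·-2 + -1·-5 + -1·-4 = 13
  a_5 = 1·13 + -1·2 + -1·-2 + -1·-5 = 18
  a_6 = 1·18 + -1·13 + -1·2 + -1·-2 = 5
  a_7 = 1·5 + -1·18 + -1·13 + -1·2 = -28
  a_8 = 1·-28 + -1·5 + -1·18 + -1·13 = -64
  a_9 = 1·-64 + -1·-28 + -1·5 + -1·18 = -59
  a_10 = 1·-59 + -1·-64 + -1·-28 + -1·5 = 28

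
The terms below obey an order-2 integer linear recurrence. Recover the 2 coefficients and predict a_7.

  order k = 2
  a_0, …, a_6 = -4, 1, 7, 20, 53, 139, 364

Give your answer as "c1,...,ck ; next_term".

3,-1 ; 953

  a_2 = 3·1 + -1·-4 = 7
  a_3 = 3·7 + -1·1 = 20
  a_4 = 3·20 + -1·7 = 53
  a_5 = 3·53 + -1·20 = 139
  a_6 = 3·139 + -1·53 = 364
  a_7 = 3·364 + -1·139 = 953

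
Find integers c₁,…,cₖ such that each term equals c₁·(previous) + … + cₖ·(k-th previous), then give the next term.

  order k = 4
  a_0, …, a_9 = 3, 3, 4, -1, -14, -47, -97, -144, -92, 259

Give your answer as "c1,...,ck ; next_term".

3,-2,-4,3 ; 1246

  a_4 = 3·-1 + -2·4 + -4·3 + 3·3 = -14
  a_5 = 3·-14 + -2·-1 + -4·4 + 3·3 = -47
  a_6 = 3·-47 + -2·-14 + -4·-1 + 3·4 = -97
  a_7 = 3·-97 + -2·-47 + -4·-14 + 3·-1 = -144
  a_8 = 3·-144 + -2·-97 + -4·-47 + 3·-14 = -92
  a_9 = 3·-92 + -2·-144 + -4·-97 + 3·-47 = 259
  a_10 = 3·259 + -2·-92 + -4·-144 + 3·-97 = 1246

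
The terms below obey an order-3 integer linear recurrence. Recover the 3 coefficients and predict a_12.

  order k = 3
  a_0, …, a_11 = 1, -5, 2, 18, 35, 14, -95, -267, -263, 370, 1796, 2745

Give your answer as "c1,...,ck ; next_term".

2,-3,-1 ; -268

  a_3 = 2·2 + -3·-5 + -1·1 = 18
  a_4 = 2·18 + -3·2 + -1·-5 = 35
  a_5 = 2·35 + -3·18 + -1·2 = 14
  a_6 = 2·14 + -3·35 + -1·18 = -95
  a_7 = 2·-95 + -3·14 + -1·35 = -267
  a_8 = 2·-267 + -3·-95 + -1·14 = -263
  a_9 = 2·-263 + -3·-267 + -1·-95 = 370
  a_10 = 2·370 + -3·-263 + -1·-267 = 1796
  a_11 = 2·1796 + -3·370 + -1·-263 = 2745
  a_12 = 2·2745 + -3·1796 + -1·370 = -268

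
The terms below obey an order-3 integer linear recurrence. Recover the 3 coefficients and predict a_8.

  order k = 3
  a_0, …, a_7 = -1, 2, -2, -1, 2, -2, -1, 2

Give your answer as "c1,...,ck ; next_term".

  a_3 = 0·-2 + 0·2 + 1·-1 = -1
  a_4 = 0·-1 + 0·-2 + 1·2 = 2
  a_5 = 0·2 + 0·-1 + 1·-2 = -2
  a_6 = 0·-2 + 0·2 + 1·-1 = -1
  a_7 = 0·-1 + 0·-2 + 1·2 = 2
  a_8 = 0·2 + 0·-1 + 1·-2 = -2

0,0,1 ; -2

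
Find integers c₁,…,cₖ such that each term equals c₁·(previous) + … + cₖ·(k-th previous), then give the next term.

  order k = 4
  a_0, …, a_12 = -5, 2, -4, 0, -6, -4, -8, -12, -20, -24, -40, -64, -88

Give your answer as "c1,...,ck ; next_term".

0,0,2,2 ; -128

  a_4 = 0·0 + 0·-4 + 2·2 + 2·-5 = -6
  a_5 = 0·-6 + 0·0 + 2·-4 + 2·2 = -4
  a_6 = 0·-4 + 0·-6 + 2·0 + 2·-4 = -8
  a_7 = 0·-8 + 0·-4 + 2·-6 + 2·0 = -12
  a_8 = 0·-12 + 0·-8 + 2·-4 + 2·-6 = -20
  a_9 = 0·-20 + 0·-12 + 2·-8 + 2·-4 = -24
  a_10 = 0·-24 + 0·-20 + 2·-12 + 2·-8 = -40
  a_11 = 0·-40 + 0·-24 + 2·-20 + 2·-12 = -64
  a_12 = 0·-64 + 0·-40 + 2·-24 + 2·-20 = -88
  a_13 = 0·-88 + 0·-64 + 2·-40 + 2·-24 = -128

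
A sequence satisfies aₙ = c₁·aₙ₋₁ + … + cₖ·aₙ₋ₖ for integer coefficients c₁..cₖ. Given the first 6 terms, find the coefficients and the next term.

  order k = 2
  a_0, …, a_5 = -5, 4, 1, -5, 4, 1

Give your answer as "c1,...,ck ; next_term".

  a_2 = -1·4 + -1·-5 = 1
  a_3 = -1·1 + -1·4 = -5
  a_4 = -1·-5 + -1·1 = 4
  a_5 = -1·4 + -1·-5 = 1
  a_6 = -1·1 + -1·4 = -5

-1,-1 ; -5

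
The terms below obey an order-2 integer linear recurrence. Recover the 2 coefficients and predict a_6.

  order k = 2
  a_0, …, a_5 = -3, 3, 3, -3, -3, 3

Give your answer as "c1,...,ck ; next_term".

  a_2 = 0·3 + -1·-3 = 3
  a_3 = 0·3 + -1·3 = -3
  a_4 = 0·-3 + -1·3 = -3
  a_5 = 0·-3 + -1·-3 = 3
  a_6 = 0·3 + -1·-3 = 3

0,-1 ; 3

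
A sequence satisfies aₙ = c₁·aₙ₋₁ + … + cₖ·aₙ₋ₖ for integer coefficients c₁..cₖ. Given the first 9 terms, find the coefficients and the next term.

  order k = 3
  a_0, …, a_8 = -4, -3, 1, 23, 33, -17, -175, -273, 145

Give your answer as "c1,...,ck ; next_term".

  a_3 = 1·1 + -2·-3 + -4·-4 = 23
  a_4 = 1·23 + -2·1 + -4·-3 = 33
  a_5 = 1·33 + -2·23 + -4·1 = -17
  a_6 = 1·-17 + -2·33 + -4·23 = -175
  a_7 = 1·-175 + -2·-17 + -4·33 = -273
  a_8 = 1·-273 + -2·-175 + -4·-17 = 145
  a_9 = 1·145 + -2·-273 + -4·-175 = 1391

1,-2,-4 ; 1391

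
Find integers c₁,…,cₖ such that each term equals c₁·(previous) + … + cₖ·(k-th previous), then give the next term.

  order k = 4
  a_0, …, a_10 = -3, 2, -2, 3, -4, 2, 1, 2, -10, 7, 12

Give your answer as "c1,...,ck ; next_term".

-1,-2,-1,1 ; -14

  a_4 = -1·3 + -2·-2 + -1·2 + 1·-3 = -4
  a_5 = -1·-4 + -2·3 + -1·-2 + 1·2 = 2
  a_6 = -1·2 + -2·-4 + -1·3 + 1·-2 = 1
  a_7 = -1·1 + -2·2 + -1·-4 + 1·3 = 2
  a_8 = -1·2 + -2·1 + -1·2 + 1·-4 = -10
  a_9 = -1·-10 + -2·2 + -1·1 + 1·2 = 7
  a_10 = -1·7 + -2·-10 + -1·2 + 1·1 = 12
  a_11 = -1·12 + -2·7 + -1·-10 + 1·2 = -14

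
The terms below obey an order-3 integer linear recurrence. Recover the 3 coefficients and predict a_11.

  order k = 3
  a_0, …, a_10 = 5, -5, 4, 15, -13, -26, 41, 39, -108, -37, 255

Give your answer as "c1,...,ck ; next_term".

  a_3 = 0·4 + -2·-5 + 1·5 = 15
  a_4 = 0·15 + -2·4 + 1·-5 = -13
  a_5 = 0·-13 + -2·15 + 1·4 = -26
  a_6 = 0·-26 + -2·-13 + 1·15 = 41
  a_7 = 0·41 + -2·-26 + 1·-13 = 39
  a_8 = 0·39 + -2·41 + 1·-26 = -108
  a_9 = 0·-108 + -2·39 + 1·41 = -37
  a_10 = 0·-37 + -2·-108 + 1·39 = 255
  a_11 = 0·255 + -2·-37 + 1·-108 = -34

0,-2,1 ; -34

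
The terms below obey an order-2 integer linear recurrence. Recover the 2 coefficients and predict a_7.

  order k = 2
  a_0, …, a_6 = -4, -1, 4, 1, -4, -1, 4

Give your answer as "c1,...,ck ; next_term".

  a_2 = 0·-1 + -1·-4 = 4
  a_3 = 0·4 + -1·-1 = 1
  a_4 = 0·1 + -1·4 = -4
  a_5 = 0·-4 + -1·1 = -1
  a_6 = 0·-1 + -1·-4 = 4
  a_7 = 0·4 + -1·-1 = 1

0,-1 ; 1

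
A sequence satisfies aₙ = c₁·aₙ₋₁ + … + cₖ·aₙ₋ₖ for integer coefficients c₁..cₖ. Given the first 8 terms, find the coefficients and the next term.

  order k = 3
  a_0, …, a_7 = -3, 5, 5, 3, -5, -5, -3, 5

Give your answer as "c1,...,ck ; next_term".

0,0,-1 ; 5

  a_3 = 0·5 + 0·5 + -1·-3 = 3
  a_4 = 0·3 + 0·5 + -1·5 = -5
  a_5 = 0·-5 + 0·3 + -1·5 = -5
  a_6 = 0·-5 + 0·-5 + -1·3 = -3
  a_7 = 0·-3 + 0·-5 + -1·-5 = 5
  a_8 = 0·5 + 0·-3 + -1·-5 = 5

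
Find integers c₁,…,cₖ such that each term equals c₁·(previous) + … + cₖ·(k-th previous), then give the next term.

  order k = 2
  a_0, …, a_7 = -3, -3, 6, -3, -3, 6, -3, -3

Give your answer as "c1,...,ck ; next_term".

-1,-1 ; 6

  a_2 = -1·-3 + -1·-3 = 6
  a_3 = -1·6 + -1·-3 = -3
  a_4 = -1·-3 + -1·6 = -3
  a_5 = -1·-3 + -1·-3 = 6
  a_6 = -1·6 + -1·-3 = -3
  a_7 = -1·-3 + -1·6 = -3
  a_8 = -1·-3 + -1·-3 = 6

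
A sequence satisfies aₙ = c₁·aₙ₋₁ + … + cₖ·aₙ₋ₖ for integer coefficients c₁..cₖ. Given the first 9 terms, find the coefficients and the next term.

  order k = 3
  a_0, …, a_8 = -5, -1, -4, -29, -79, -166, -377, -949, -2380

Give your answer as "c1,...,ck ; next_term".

3,-3,4 ; -5801

  a_3 = 3·-4 + -3·-1 + 4·-5 = -29
  a_4 = 3·-29 + -3·-4 + 4·-1 = -79
  a_5 = 3·-79 + -3·-29 + 4·-4 = -166
  a_6 = 3·-166 + -3·-79 + 4·-29 = -377
  a_7 = 3·-377 + -3·-166 + 4·-79 = -949
  a_8 = 3·-949 + -3·-377 + 4·-166 = -2380
  a_9 = 3·-2380 + -3·-949 + 4·-377 = -5801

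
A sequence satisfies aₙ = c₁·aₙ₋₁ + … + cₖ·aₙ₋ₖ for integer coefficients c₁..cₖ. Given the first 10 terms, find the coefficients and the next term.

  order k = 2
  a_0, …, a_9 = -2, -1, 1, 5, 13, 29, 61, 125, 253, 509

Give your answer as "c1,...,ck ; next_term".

  a_2 = 3·-1 + -2·-2 = 1
  a_3 = 3·1 + -2·-1 = 5
  a_4 = 3·5 + -2·1 = 13
  a_5 = 3·13 + -2·5 = 29
  a_6 = 3·29 + -2·13 = 61
  a_7 = 3·61 + -2·29 = 125
  a_8 = 3·125 + -2·61 = 253
  a_9 = 3·253 + -2·125 = 509
  a_10 = 3·509 + -2·253 = 1021

3,-2 ; 1021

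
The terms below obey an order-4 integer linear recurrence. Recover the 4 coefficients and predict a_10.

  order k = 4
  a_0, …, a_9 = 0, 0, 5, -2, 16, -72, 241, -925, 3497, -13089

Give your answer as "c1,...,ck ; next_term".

  a_4 = -3·-2 + 2·5 + -4·0 + -3·0 = 16
  a_5 = -3·16 + 2·-2 + -4·5 + -3·0 = -72
  a_6 = -3·-72 + 2·16 + -4·-2 + -3·5 = 241
  a_7 = -3·241 + 2·-72 + -4·16 + -3·-2 = -925
  a_8 = -3·-925 + 2·241 + -4·-72 + -3·16 = 3497
  a_9 = -3·3497 + 2·-925 + -4·241 + -3·-72 = -13089
  a_10 = -3·-13089 + 2·3497 + -4·-925 + -3·241 = 49238

-3,2,-4,-3 ; 49238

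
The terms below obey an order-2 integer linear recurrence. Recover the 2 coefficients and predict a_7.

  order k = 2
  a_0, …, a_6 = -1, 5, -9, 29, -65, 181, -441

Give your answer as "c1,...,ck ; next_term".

  a_2 = -1·5 + 4·-1 = -9
  a_3 = -1·-9 + 4·5 = 29
  a_4 = -1·29 + 4·-9 = -65
  a_5 = -1·-65 + 4·29 = 181
  a_6 = -1·181 + 4·-65 = -441
  a_7 = -1·-441 + 4·181 = 1165

-1,4 ; 1165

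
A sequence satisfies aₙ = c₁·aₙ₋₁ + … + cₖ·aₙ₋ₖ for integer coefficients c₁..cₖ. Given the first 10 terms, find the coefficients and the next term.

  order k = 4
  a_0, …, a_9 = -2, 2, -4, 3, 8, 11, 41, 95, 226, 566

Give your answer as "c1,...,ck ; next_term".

2,1,1,-2 ; 1371

  a_4 = 2·3 + 1·-4 + 1·2 + -2·-2 = 8
  a_5 = 2·8 + 1·3 + 1·-4 + -2·2 = 11
  a_6 = 2·11 + 1·8 + 1·3 + -2·-4 = 41
  a_7 = 2·41 + 1·11 + 1·8 + -2·3 = 95
  a_8 = 2·95 + 1·41 + 1·11 + -2·8 = 226
  a_9 = 2·226 + 1·95 + 1·41 + -2·11 = 566
  a_10 = 2·566 + 1·226 + 1·95 + -2·41 = 1371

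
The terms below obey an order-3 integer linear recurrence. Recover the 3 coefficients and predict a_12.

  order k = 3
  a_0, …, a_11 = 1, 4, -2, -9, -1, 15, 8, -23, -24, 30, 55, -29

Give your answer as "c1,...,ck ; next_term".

1,-2,1 ; -109

  a_3 = 1·-2 + -2·4 + 1·1 = -9
  a_4 = 1·-9 + -2·-2 + 1·4 = -1
  a_5 = 1·-1 + -2·-9 + 1·-2 = 15
  a_6 = 1·15 + -2·-1 + 1·-9 = 8
  a_7 = 1·8 + -2·15 + 1·-1 = -23
  a_8 = 1·-23 + -2·8 + 1·15 = -24
  a_9 = 1·-24 + -2·-23 + 1·8 = 30
  a_10 = 1·30 + -2·-24 + 1·-23 = 55
  a_11 = 1·55 + -2·30 + 1·-24 = -29
  a_12 = 1·-29 + -2·55 + 1·30 = -109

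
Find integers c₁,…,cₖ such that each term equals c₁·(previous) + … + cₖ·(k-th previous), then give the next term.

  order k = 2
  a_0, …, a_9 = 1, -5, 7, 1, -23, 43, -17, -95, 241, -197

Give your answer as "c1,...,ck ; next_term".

-2,-3 ; -329

  a_2 = -2·-5 + -3·1 = 7
  a_3 = -2·7 + -3·-5 = 1
  a_4 = -2·1 + -3·7 = -23
  a_5 = -2·-23 + -3·1 = 43
  a_6 = -2·43 + -3·-23 = -17
  a_7 = -2·-17 + -3·43 = -95
  a_8 = -2·-95 + -3·-17 = 241
  a_9 = -2·241 + -3·-95 = -197
  a_10 = -2·-197 + -3·241 = -329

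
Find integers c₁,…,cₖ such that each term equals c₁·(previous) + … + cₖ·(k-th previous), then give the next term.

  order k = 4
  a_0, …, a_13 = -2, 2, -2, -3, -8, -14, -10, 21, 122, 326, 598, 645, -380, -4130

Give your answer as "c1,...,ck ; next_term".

2,0,-4,-3 ; -12634

  a_4 = 2·-3 + 0·-2 + -4·2 + -3·-2 = -8
  a_5 = 2·-8 + 0·-3 + -4·-2 + -3·2 = -14
  a_6 = 2·-14 + 0·-8 + -4·-3 + -3·-2 = -10
  a_7 = 2·-10 + 0·-14 + -4·-8 + -3·-3 = 21
  a_8 = 2·21 + 0·-10 + -4·-14 + -3·-8 = 122
  a_9 = 2·122 + 0·21 + -4·-10 + -3·-14 = 326
  a_10 = 2·326 + 0·122 + -4·21 + -3·-10 = 598
  a_11 = 2·598 + 0·326 + -4·122 + -3·21 = 645
  a_12 = 2·645 + 0·598 + -4·326 + -3·122 = -380
  a_13 = 2·-380 + 0·645 + -4·598 + -3·326 = -4130
  a_14 = 2·-4130 + 0·-380 + -4·645 + -3·598 = -12634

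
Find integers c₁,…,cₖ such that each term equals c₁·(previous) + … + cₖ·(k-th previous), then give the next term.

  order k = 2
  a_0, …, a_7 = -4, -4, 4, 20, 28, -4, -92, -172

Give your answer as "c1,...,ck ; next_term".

  a_2 = 2·-4 + -3·-4 = 4
  a_3 = 2·4 + -3·-4 = 20
  a_4 = 2·20 + -3·4 = 28
  a_5 = 2·28 + -3·20 = -4
  a_6 = 2·-4 + -3·28 = -92
  a_7 = 2·-92 + -3·-4 = -172
  a_8 = 2·-172 + -3·-92 = -68

2,-3 ; -68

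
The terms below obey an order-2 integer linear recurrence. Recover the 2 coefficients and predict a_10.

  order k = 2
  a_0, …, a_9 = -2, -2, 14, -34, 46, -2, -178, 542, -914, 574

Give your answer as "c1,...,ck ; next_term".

  a_2 = -3·-2 + -4·-2 = 14
  a_3 = -3·14 + -4·-2 = -34
  a_4 = -3·-34 + -4·14 = 46
  a_5 = -3·46 + -4·-34 = -2
  a_6 = -3·-2 + -4·46 = -178
  a_7 = -3·-178 + -4·-2 = 542
  a_8 = -3·542 + -4·-178 = -914
  a_9 = -3·-914 + -4·542 = 574
  a_10 = -3·574 + -4·-914 = 1934

-3,-4 ; 1934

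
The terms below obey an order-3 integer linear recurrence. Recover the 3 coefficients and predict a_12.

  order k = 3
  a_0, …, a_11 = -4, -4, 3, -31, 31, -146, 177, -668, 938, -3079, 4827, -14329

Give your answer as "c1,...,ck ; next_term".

  a_3 = -1·3 + 4·-4 + 3·-4 = -31
  a_4 = -1·-31 + 4·3 + 3·-4 = 31
  a_5 = -1·31 + 4·-31 + 3·3 = -146
  a_6 = -1·-146 + 4·31 + 3·-31 = 177
  a_7 = -1·177 + 4·-146 + 3·31 = -668
  a_8 = -1·-668 + 4·177 + 3·-146 = 938
  a_9 = -1·938 + 4·-668 + 3·177 = -3079
  a_10 = -1·-3079 + 4·938 + 3·-668 = 4827
  a_11 = -1·4827 + 4·-3079 + 3·938 = -14329
  a_12 = -1·-14329 + 4·4827 + 3·-3079 = 24400

-1,4,3 ; 24400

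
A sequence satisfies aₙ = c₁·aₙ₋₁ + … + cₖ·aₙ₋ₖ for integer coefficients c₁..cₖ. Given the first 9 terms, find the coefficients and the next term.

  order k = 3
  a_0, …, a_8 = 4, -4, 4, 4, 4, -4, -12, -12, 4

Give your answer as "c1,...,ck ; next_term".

  a_3 = 1·4 + -1·-4 + -1·4 = 4
  a_4 = 1·4 + -1·4 + -1·-4 = 4
  a_5 = 1·4 + -1·4 + -1·4 = -4
  a_6 = 1·-4 + -1·4 + -1·4 = -12
  a_7 = 1·-12 + -1·-4 + -1·4 = -12
  a_8 = 1·-12 + -1·-12 + -1·-4 = 4
  a_9 = 1·4 + -1·-12 + -1·-12 = 28

1,-1,-1 ; 28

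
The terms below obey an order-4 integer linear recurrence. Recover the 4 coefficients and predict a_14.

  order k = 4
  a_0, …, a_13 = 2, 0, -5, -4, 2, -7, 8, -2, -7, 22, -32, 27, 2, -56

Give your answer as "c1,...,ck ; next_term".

-1,0,1,-1 ; 115

  a_4 = -1·-4 + 0·-5 + 1·0 + -1·2 = 2
  a_5 = -1·2 + 0·-4 + 1·-5 + -1·0 = -7
  a_6 = -1·-7 + 0·2 + 1·-4 + -1·-5 = 8
  a_7 = -1·8 + 0·-7 + 1·2 + -1·-4 = -2
  a_8 = -1·-2 + 0·8 + 1·-7 + -1·2 = -7
  a_9 = -1·-7 + 0·-2 + 1·8 + -1·-7 = 22
  a_10 = -1·22 + 0·-7 + 1·-2 + -1·8 = -32
  a_11 = -1·-32 + 0·22 + 1·-7 + -1·-2 = 27
  a_12 = -1·27 + 0·-32 + 1·22 + -1·-7 = 2
  a_13 = -1·2 + 0·27 + 1·-32 + -1·22 = -56
  a_14 = -1·-56 + 0·2 + 1·27 + -1·-32 = 115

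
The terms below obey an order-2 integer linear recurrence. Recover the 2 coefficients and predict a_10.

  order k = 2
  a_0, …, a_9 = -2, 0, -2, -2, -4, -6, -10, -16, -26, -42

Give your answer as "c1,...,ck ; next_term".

  a_2 = 1·0 + 1·-2 = -2
  a_3 = 1·-2 + 1·0 = -2
  a_4 = 1·-2 + 1·-2 = -4
  a_5 = 1·-4 + 1·-2 = -6
  a_6 = 1·-6 + 1·-4 = -10
  a_7 = 1·-10 + 1·-6 = -16
  a_8 = 1·-16 + 1·-10 = -26
  a_9 = 1·-26 + 1·-16 = -42
  a_10 = 1·-42 + 1·-26 = -68

1,1 ; -68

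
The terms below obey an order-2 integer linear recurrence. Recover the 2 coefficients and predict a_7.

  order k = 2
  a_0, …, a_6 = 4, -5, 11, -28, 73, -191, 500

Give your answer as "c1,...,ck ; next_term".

-3,-1 ; -1309

  a_2 = -3·-5 + -1·4 = 11
  a_3 = -3·11 + -1·-5 = -28
  a_4 = -3·-28 + -1·11 = 73
  a_5 = -3·73 + -1·-28 = -191
  a_6 = -3·-191 + -1·73 = 500
  a_7 = -3·500 + -1·-191 = -1309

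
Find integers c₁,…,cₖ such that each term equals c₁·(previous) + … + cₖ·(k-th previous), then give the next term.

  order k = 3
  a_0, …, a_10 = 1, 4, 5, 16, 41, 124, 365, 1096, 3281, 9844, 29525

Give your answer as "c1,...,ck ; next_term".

3,1,-3 ; 88576

  a_3 = 3·5 + 1·4 + -3·1 = 16
  a_4 = 3·16 + 1·5 + -3·4 = 41
  a_5 = 3·41 + 1·16 + -3·5 = 124
  a_6 = 3·124 + 1·41 + -3·16 = 365
  a_7 = 3·365 + 1·124 + -3·41 = 1096
  a_8 = 3·1096 + 1·365 + -3·124 = 3281
  a_9 = 3·3281 + 1·1096 + -3·365 = 9844
  a_10 = 3·9844 + 1·3281 + -3·1096 = 29525
  a_11 = 3·29525 + 1·9844 + -3·3281 = 88576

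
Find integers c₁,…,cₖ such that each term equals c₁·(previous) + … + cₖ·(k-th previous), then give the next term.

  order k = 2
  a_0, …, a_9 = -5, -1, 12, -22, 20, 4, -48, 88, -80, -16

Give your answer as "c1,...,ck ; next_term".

  a_2 = -2·-1 + -2·-5 = 12
  a_3 = -2·12 + -2·-1 = -22
  a_4 = -2·-22 + -2·12 = 20
  a_5 = -2·20 + -2·-22 = 4
  a_6 = -2·4 + -2·20 = -48
  a_7 = -2·-48 + -2·4 = 88
  a_8 = -2·88 + -2·-48 = -80
  a_9 = -2·-80 + -2·88 = -16
  a_10 = -2·-16 + -2·-80 = 192

-2,-2 ; 192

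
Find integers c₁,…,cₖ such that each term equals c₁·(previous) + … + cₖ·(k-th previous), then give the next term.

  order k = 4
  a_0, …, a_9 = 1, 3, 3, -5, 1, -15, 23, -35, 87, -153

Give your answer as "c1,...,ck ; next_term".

-1,1,-2,-1 ; 287

  a_4 = -1·-5 + 1·3 + -2·3 + -1·1 = 1
  a_5 = -1·1 + 1·-5 + -2·3 + -1·3 = -15
  a_6 = -1·-15 + 1·1 + -2·-5 + -1·3 = 23
  a_7 = -1·23 + 1·-15 + -2·1 + -1·-5 = -35
  a_8 = -1·-35 + 1·23 + -2·-15 + -1·1 = 87
  a_9 = -1·87 + 1·-35 + -2·23 + -1·-15 = -153
  a_10 = -1·-153 + 1·87 + -2·-35 + -1·23 = 287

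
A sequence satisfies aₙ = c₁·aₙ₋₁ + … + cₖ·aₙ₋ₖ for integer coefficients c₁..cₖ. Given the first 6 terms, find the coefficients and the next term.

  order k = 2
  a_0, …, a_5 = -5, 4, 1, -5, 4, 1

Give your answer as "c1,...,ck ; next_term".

  a_2 = -1·4 + -1·-5 = 1
  a_3 = -1·1 + -1·4 = -5
  a_4 = -1·-5 + -1·1 = 4
  a_5 = -1·4 + -1·-5 = 1
  a_6 = -1·1 + -1·4 = -5

-1,-1 ; -5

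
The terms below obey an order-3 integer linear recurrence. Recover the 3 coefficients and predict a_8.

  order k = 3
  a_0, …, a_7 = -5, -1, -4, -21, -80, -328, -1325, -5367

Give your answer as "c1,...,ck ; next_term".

3,4,1 ; -21729

  a_3 = 3·-4 + 4·-1 + 1·-5 = -21
  a_4 = 3·-21 + 4·-4 + 1·-1 = -80
  a_5 = 3·-80 + 4·-21 + 1·-4 = -328
  a_6 = 3·-328 + 4·-80 + 1·-21 = -1325
  a_7 = 3·-1325 + 4·-328 + 1·-80 = -5367
  a_8 = 3·-5367 + 4·-1325 + 1·-328 = -21729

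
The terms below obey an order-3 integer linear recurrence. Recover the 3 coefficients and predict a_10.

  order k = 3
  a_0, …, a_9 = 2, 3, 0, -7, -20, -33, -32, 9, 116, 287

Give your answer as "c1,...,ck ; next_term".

  a_3 = 2·0 + -1·3 + -2·2 = -7
  a_4 = 2·-7 + -1·0 + -2·3 = -20
  a_5 = 2·-20 + -1·-7 + -2·0 = -33
  a_6 = 2·-33 + -1·-20 + -2·-7 = -32
  a_7 = 2·-32 + -1·-33 + -2·-20 = 9
  a_8 = 2·9 + -1·-32 + -2·-33 = 116
  a_9 = 2·116 + -1·9 + -2·-32 = 287
  a_10 = 2·287 + -1·116 + -2·9 = 440

2,-1,-2 ; 440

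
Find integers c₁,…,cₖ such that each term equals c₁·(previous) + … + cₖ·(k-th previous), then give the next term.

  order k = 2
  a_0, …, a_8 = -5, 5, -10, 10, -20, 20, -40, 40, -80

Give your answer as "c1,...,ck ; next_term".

0,2 ; 80

  a_2 = 0·5 + 2·-5 = -10
  a_3 = 0·-10 + 2·5 = 10
  a_4 = 0·10 + 2·-10 = -20
  a_5 = 0·-20 + 2·10 = 20
  a_6 = 0·20 + 2·-20 = -40
  a_7 = 0·-40 + 2·20 = 40
  a_8 = 0·40 + 2·-40 = -80
  a_9 = 0·-80 + 2·40 = 80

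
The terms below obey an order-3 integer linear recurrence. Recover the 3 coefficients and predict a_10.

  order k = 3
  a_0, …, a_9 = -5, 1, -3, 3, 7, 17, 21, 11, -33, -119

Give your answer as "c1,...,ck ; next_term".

2,-1,-2 ; -227

  a_3 = 2·-3 + -1·1 + -2·-5 = 3
  a_4 = 2·3 + -1·-3 + -2·1 = 7
  a_5 = 2·7 + -1·3 + -2·-3 = 17
  a_6 = 2·17 + -1·7 + -2·3 = 21
  a_7 = 2·21 + -1·17 + -2·7 = 11
  a_8 = 2·11 + -1·21 + -2·17 = -33
  a_9 = 2·-33 + -1·11 + -2·21 = -119
  a_10 = 2·-119 + -1·-33 + -2·11 = -227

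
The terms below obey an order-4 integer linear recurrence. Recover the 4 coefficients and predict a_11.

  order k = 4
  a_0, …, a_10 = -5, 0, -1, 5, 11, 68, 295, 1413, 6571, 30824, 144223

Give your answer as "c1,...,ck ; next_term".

  a_4 = 4·5 + 4·-1 + -4·0 + 1·-5 = 11
  a_5 = 4·11 + 4·5 + -4·-1 + 1·0 = 68
  a_6 = 4·68 + 4·11 + -4·5 + 1·-1 = 295
  a_7 = 4·295 + 4·68 + -4·11 + 1·5 = 1413
  a_8 = 4·1413 + 4·295 + -4·68 + 1·11 = 6571
  a_9 = 4·6571 + 4·1413 + -4·295 + 1·68 = 30824
  a_10 = 4·30824 + 4·6571 + -4·1413 + 1·295 = 144223
  a_11 = 4·144223 + 4·30824 + -4·6571 + 1·1413 = 675317

4,4,-4,1 ; 675317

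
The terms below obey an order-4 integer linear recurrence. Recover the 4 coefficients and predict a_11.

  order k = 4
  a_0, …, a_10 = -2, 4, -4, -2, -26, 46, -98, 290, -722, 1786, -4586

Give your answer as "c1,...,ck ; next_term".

  a_4 = -1·-2 + 2·-4 + -4·4 + 2·-2 = -26
  a_5 = -1·-26 + 2·-2 + -4·-4 + 2·4 = 46
  a_6 = -1·46 + 2·-26 + -4·-2 + 2·-4 = -98
  a_7 = -1·-98 + 2·46 + -4·-26 + 2·-2 = 290
  a_8 = -1·290 + 2·-98 + -4·46 + 2·-26 = -722
  a_9 = -1·-722 + 2·290 + -4·-98 + 2·46 = 1786
  a_10 = -1·1786 + 2·-722 + -4·290 + 2·-98 = -4586
  a_11 = -1·-4586 + 2·1786 + -4·-722 + 2·290 = 11626

-1,2,-4,2 ; 11626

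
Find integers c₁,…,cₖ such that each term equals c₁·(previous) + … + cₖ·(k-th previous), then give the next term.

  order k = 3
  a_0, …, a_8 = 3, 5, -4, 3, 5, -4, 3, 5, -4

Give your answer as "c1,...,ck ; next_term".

  a_3 = 0·-4 + 0·5 + 1·3 = 3
  a_4 = 0·3 + 0·-4 + 1·5 = 5
  a_5 = 0·5 + 0·3 + 1·-4 = -4
  a_6 = 0·-4 + 0·5 + 1·3 = 3
  a_7 = 0·3 + 0·-4 + 1·5 = 5
  a_8 = 0·5 + 0·3 + 1·-4 = -4
  a_9 = 0·-4 + 0·5 + 1·3 = 3

0,0,1 ; 3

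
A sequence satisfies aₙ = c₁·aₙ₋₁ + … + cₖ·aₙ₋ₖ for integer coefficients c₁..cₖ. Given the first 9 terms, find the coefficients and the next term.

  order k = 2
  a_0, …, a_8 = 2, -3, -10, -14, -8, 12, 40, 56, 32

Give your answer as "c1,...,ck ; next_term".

2,-2 ; -48

  a_2 = 2·-3 + -2·2 = -10
  a_3 = 2·-10 + -2·-3 = -14
  a_4 = 2·-14 + -2·-10 = -8
  a_5 = 2·-8 + -2·-14 = 12
  a_6 = 2·12 + -2·-8 = 40
  a_7 = 2·40 + -2·12 = 56
  a_8 = 2·56 + -2·40 = 32
  a_9 = 2·32 + -2·56 = -48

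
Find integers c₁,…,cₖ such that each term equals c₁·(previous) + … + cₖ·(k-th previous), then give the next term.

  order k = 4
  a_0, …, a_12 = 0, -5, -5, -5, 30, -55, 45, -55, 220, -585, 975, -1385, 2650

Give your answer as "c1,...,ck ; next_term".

  a_4 = -2·-5 + -2·-5 + -2·-5 + 3·0 = 30
  a_5 = -2·30 + -2·-5 + -2·-5 + 3·-5 = -55
  a_6 = -2·-55 + -2·30 + -2·-5 + 3·-5 = 45
  a_7 = -2·45 + -2·-55 + -2·30 + 3·-5 = -55
  a_8 = -2·-55 + -2·45 + -2·-55 + 3·30 = 220
  a_9 = -2·220 + -2·-55 + -2·45 + 3·-55 = -585
  a_10 = -2·-585 + -2·220 + -2·-55 + 3·45 = 975
  a_11 = -2·975 + -2·-585 + -2·220 + 3·-55 = -1385
  a_12 = -2·-1385 + -2·975 + -2·-585 + 3·220 = 2650
  a_13 = -2·2650 + -2·-1385 + -2·975 + 3·-585 = -6235

-2,-2,-2,3 ; -6235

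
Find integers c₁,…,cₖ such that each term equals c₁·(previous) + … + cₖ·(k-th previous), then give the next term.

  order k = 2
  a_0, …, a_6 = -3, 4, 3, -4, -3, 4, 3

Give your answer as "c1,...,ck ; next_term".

0,-1 ; -4

  a_2 = 0·4 + -1·-3 = 3
  a_3 = 0·3 + -1·4 = -4
  a_4 = 0·-4 + -1·3 = -3
  a_5 = 0·-3 + -1·-4 = 4
  a_6 = 0·4 + -1·-3 = 3
  a_7 = 0·3 + -1·4 = -4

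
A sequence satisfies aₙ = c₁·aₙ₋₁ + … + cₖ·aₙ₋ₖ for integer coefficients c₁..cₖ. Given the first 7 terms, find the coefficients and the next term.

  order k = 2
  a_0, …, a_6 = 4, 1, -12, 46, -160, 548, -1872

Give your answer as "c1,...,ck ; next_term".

  a_2 = -4·1 + -2·4 = -12
  a_3 = -4·-12 + -2·1 = 46
  a_4 = -4·46 + -2·-12 = -160
  a_5 = -4·-160 + -2·46 = 548
  a_6 = -4·548 + -2·-160 = -1872
  a_7 = -4·-1872 + -2·548 = 6392

-4,-2 ; 6392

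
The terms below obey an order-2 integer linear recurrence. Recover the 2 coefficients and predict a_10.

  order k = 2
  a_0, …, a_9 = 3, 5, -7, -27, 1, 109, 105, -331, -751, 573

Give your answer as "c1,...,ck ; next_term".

  a_2 = 1·5 + -4·3 = -7
  a_3 = 1·-7 + -4·5 = -27
  a_4 = 1·-27 + -4·-7 = 1
  a_5 = 1·1 + -4·-27 = 109
  a_6 = 1·109 + -4·1 = 105
  a_7 = 1·105 + -4·109 = -331
  a_8 = 1·-331 + -4·105 = -751
  a_9 = 1·-751 + -4·-331 = 573
  a_10 = 1·573 + -4·-751 = 3577

1,-4 ; 3577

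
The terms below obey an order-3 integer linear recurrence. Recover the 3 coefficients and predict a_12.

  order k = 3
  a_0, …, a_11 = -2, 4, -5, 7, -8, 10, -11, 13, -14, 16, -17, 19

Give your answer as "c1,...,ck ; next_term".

  a_3 = -1·-5 + 1·4 + 1·-2 = 7
  a_4 = -1·7 + 1·-5 + 1·4 = -8
  a_5 = -1·-8 + 1·7 + 1·-5 = 10
  a_6 = -1·10 + 1·-8 + 1·7 = -11
  a_7 = -1·-11 + 1·10 + 1·-8 = 13
  a_8 = -1·13 + 1·-11 + 1·10 = -14
  a_9 = -1·-14 + 1·13 + 1·-11 = 16
  a_10 = -1·16 + 1·-14 + 1·13 = -17
  a_11 = -1·-17 + 1·16 + 1·-14 = 19
  a_12 = -1·19 + 1·-17 + 1·16 = -20

-1,1,1 ; -20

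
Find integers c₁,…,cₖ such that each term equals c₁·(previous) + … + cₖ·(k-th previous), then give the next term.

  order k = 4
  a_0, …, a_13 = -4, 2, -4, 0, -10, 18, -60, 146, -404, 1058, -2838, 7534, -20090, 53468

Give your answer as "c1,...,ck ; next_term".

-2,2,1,1 ; -142420

  a_4 = -2·0 + 2·-4 + 1·2 + 1·-4 = -10
  a_5 = -2·-10 + 2·0 + 1·-4 + 1·2 = 18
  a_6 = -2·18 + 2·-10 + 1·0 + 1·-4 = -60
  a_7 = -2·-60 + 2·18 + 1·-10 + 1·0 = 146
  a_8 = -2·146 + 2·-60 + 1·18 + 1·-10 = -404
  a_9 = -2·-404 + 2·146 + 1·-60 + 1·18 = 1058
  a_10 = -2·1058 + 2·-404 + 1·146 + 1·-60 = -2838
  a_11 = -2·-2838 + 2·1058 + 1·-404 + 1·146 = 7534
  a_12 = -2·7534 + 2·-2838 + 1·1058 + 1·-404 = -20090
  a_13 = -2·-20090 + 2·7534 + 1·-2838 + 1·1058 = 53468
  a_14 = -2·53468 + 2·-20090 + 1·7534 + 1·-2838 = -142420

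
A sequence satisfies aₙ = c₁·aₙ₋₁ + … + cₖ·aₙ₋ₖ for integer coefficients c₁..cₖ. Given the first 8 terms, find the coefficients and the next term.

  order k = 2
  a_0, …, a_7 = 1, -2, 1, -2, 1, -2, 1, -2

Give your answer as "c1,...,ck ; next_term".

  a_2 = 0·-2 + 1·1 = 1
  a_3 = 0·1 + 1·-2 = -2
  a_4 = 0·-2 + 1·1 = 1
  a_5 = 0·1 + 1·-2 = -2
  a_6 = 0·-2 + 1·1 = 1
  a_7 = 0·1 + 1·-2 = -2
  a_8 = 0·-2 + 1·1 = 1

0,1 ; 1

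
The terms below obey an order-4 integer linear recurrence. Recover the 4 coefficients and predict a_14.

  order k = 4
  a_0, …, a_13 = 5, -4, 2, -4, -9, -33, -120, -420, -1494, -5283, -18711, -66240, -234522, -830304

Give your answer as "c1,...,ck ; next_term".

  a_4 = 3·-4 + 3·2 + -3·-4 + -3·5 = -9
  a_5 = 3·-9 + 3·-4 + -3·2 + -3·-4 = -33
  a_6 = 3·-33 + 3·-9 + -3·-4 + -3·2 = -120
  a_7 = 3·-120 + 3·-33 + -3·-9 + -3·-4 = -420
  a_8 = 3·-420 + 3·-120 + -3·-33 + -3·-9 = -1494
  a_9 = 3·-1494 + 3·-420 + -3·-120 + -3·-33 = -5283
  a_10 = 3·-5283 + 3·-1494 + -3·-420 + -3·-120 = -18711
  a_11 = 3·-18711 + 3·-5283 + -3·-1494 + -3·-420 = -66240
  a_12 = 3·-66240 + 3·-18711 + -3·-5283 + -3·-1494 = -234522
  a_13 = 3·-234522 + 3·-66240 + -3·-18711 + -3·-5283 = -830304
  a_14 = 3·-830304 + 3·-234522 + -3·-66240 + -3·-18711 = -2939625

3,3,-3,-3 ; -2939625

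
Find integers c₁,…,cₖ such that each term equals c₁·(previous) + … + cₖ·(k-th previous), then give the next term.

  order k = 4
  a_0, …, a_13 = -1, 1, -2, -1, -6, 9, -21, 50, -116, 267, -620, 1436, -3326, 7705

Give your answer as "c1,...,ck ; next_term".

  a_4 = -1·-1 + 2·-2 + -2·1 + 1·-1 = -6
  a_5 = -1·-6 + 2·-1 + -2·-2 + 1·1 = 9
  a_6 = -1·9 + 2·-6 + -2·-1 + 1·-2 = -21
  a_7 = -1·-21 + 2·9 + -2·-6 + 1·-1 = 50
  a_8 = -1·50 + 2·-21 + -2·9 + 1·-6 = -116
  a_9 = -1·-116 + 2·50 + -2·-21 + 1·9 = 267
  a_10 = -1·267 + 2·-116 + -2·50 + 1·-21 = -620
  a_11 = -1·-620 + 2·267 + -2·-116 + 1·50 = 1436
  a_12 = -1·1436 + 2·-620 + -2·267 + 1·-116 = -3326
  a_13 = -1·-3326 + 2·1436 + -2·-620 + 1·267 = 7705
  a_14 = -1·7705 + 2·-3326 + -2·1436 + 1·-620 = -17849

-1,2,-2,1 ; -17849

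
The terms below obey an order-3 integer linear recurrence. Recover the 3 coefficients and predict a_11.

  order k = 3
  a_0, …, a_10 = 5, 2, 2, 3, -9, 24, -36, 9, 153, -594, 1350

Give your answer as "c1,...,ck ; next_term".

-3,-3,3 ; -1809

  a_3 = -3·2 + -3·2 + 3·5 = 3
  a_4 = -3·3 + -3·2 + 3·2 = -9
  a_5 = -3·-9 + -3·3 + 3·2 = 24
  a_6 = -3·24 + -3·-9 + 3·3 = -36
  a_7 = -3·-36 + -3·24 + 3·-9 = 9
  a_8 = -3·9 + -3·-36 + 3·24 = 153
  a_9 = -3·153 + -3·9 + 3·-36 = -594
  a_10 = -3·-594 + -3·153 + 3·9 = 1350
  a_11 = -3·1350 + -3·-594 + 3·153 = -1809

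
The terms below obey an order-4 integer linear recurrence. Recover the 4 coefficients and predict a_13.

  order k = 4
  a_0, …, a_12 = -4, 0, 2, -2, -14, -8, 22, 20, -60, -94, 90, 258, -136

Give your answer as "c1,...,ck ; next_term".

1,-2,1,2 ; -750

  a_4 = 1·-2 + -2·2 + 1·0 + 2·-4 = -14
  a_5 = 1·-14 + -2·-2 + 1·2 + 2·0 = -8
  a_6 = 1·-8 + -2·-14 + 1·-2 + 2·2 = 22
  a_7 = 1·22 + -2·-8 + 1·-14 + 2·-2 = 20
  a_8 = 1·20 + -2·22 + 1·-8 + 2·-14 = -60
  a_9 = 1·-60 + -2·20 + 1·22 + 2·-8 = -94
  a_10 = 1·-94 + -2·-60 + 1·20 + 2·22 = 90
  a_11 = 1·90 + -2·-94 + 1·-60 + 2·20 = 258
  a_12 = 1·258 + -2·90 + 1·-94 + 2·-60 = -136
  a_13 = 1·-136 + -2·258 + 1·90 + 2·-94 = -750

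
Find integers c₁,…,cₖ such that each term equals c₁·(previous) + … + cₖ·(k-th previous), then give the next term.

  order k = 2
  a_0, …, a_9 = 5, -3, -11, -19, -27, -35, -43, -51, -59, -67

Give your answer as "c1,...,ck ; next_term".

  a_2 = 2·-3 + -1·5 = -11
  a_3 = 2·-11 + -1·-3 = -19
  a_4 = 2·-19 + -1·-11 = -27
  a_5 = 2·-27 + -1·-19 = -35
  a_6 = 2·-35 + -1·-27 = -43
  a_7 = 2·-43 + -1·-35 = -51
  a_8 = 2·-51 + -1·-43 = -59
  a_9 = 2·-59 + -1·-51 = -67
  a_10 = 2·-67 + -1·-59 = -75

2,-1 ; -75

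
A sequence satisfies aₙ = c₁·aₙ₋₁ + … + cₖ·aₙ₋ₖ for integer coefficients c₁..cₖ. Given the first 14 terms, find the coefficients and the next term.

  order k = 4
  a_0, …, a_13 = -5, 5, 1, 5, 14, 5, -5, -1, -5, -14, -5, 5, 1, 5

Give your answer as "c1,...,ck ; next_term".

1,-1,1,-1 ; 14

  a_4 = 1·5 + -1·1 + 1·5 + -1·-5 = 14
  a_5 = 1·14 + -1·5 + 1·1 + -1·5 = 5
  a_6 = 1·5 + -1·14 + 1·5 + -1·1 = -5
  a_7 = 1·-5 + -1·5 + 1·14 + -1·5 = -1
  a_8 = 1·-1 + -1·-5 + 1·5 + -1·14 = -5
  a_9 = 1·-5 + -1·-1 + 1·-5 + -1·5 = -14
  a_10 = 1·-14 + -1·-5 + 1·-1 + -1·-5 = -5
  a_11 = 1·-5 + -1·-14 + 1·-5 + -1·-1 = 5
  a_12 = 1·5 + -1·-5 + 1·-14 + -1·-5 = 1
  a_13 = 1·1 + -1·5 + 1·-5 + -1·-14 = 5
  a_14 = 1·5 + -1·1 + 1·5 + -1·-5 = 14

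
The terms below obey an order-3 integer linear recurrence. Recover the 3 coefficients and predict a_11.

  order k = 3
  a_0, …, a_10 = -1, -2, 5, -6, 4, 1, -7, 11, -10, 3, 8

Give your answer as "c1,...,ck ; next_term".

-1,0,1 ; -18

  a_3 = -1·5 + 0·-2 + 1·-1 = -6
  a_4 = -1·-6 + 0·5 + 1·-2 = 4
  a_5 = -1·4 + 0·-6 + 1·5 = 1
  a_6 = -1·1 + 0·4 + 1·-6 = -7
  a_7 = -1·-7 + 0·1 + 1·4 = 11
  a_8 = -1·11 + 0·-7 + 1·1 = -10
  a_9 = -1·-10 + 0·11 + 1·-7 = 3
  a_10 = -1·3 + 0·-10 + 1·11 = 8
  a_11 = -1·8 + 0·3 + 1·-10 = -18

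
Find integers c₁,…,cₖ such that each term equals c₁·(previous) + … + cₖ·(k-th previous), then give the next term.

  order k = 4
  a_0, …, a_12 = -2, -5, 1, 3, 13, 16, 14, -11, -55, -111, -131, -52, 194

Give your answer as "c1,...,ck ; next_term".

  a_4 = 2·3 + -1·1 + -2·-5 + 1·-2 = 13
  a_5 = 2·13 + -1·3 + -2·1 + 1·-5 = 16
  a_6 = 2·16 + -1·13 + -2·3 + 1·1 = 14
  a_7 = 2·14 + -1·16 + -2·13 + 1·3 = -11
  a_8 = 2·-11 + -1·14 + -2·16 + 1·13 = -55
  a_9 = 2·-55 + -1·-11 + -2·14 + 1·16 = -111
  a_10 = 2·-111 + -1·-55 + -2·-11 + 1·14 = -131
  a_11 = 2·-131 + -1·-111 + -2·-55 + 1·-11 = -52
  a_12 = 2·-52 + -1·-131 + -2·-111 + 1·-55 = 194
  a_13 = 2·194 + -1·-52 + -2·-131 + 1·-111 = 591

2,-1,-2,1 ; 591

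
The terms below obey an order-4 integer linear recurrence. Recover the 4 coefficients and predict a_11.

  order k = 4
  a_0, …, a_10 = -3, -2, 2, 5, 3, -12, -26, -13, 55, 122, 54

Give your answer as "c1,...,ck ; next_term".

  a_4 = 1·5 + -1·2 + -3·-2 + 2·-3 = 3
  a_5 = 1·3 + -1·5 + -3·2 + 2·-2 = -12
  a_6 = 1·-12 + -1·3 + -3·5 + 2·2 = -26
  a_7 = 1·-26 + -1·-12 + -3·3 + 2·5 = -13
  a_8 = 1·-13 + -1·-26 + -3·-12 + 2·3 = 55
  a_9 = 1·55 + -1·-13 + -3·-26 + 2·-12 = 122
  a_10 = 1·122 + -1·55 + -3·-13 + 2·-26 = 54
  a_11 = 1·54 + -1·122 + -3·55 + 2·-13 = -259

1,-1,-3,2 ; -259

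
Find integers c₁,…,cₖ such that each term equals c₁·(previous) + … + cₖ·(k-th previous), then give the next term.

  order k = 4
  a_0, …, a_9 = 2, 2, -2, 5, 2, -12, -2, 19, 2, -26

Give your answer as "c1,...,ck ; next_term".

0,-2,0,-1 ; -2

  a_4 = 0·5 + -2·-2 + 0·2 + -1·2 = 2
  a_5 = 0·2 + -2·5 + 0·-2 + -1·2 = -12
  a_6 = 0·-12 + -2·2 + 0·5 + -1·-2 = -2
  a_7 = 0·-2 + -2·-12 + 0·2 + -1·5 = 19
  a_8 = 0·19 + -2·-2 + 0·-12 + -1·2 = 2
  a_9 = 0·2 + -2·19 + 0·-2 + -1·-12 = -26
  a_10 = 0·-26 + -2·2 + 0·19 + -1·-2 = -2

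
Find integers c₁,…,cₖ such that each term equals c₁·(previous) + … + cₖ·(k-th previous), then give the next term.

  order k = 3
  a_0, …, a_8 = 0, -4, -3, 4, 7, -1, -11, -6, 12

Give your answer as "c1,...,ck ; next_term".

0,-1,-1 ; 17

  a_3 = 0·-3 + -1·-4 + -1·0 = 4
  a_4 = 0·4 + -1·-3 + -1·-4 = 7
  a_5 = 0·7 + -1·4 + -1·-3 = -1
  a_6 = 0·-1 + -1·7 + -1·4 = -11
  a_7 = 0·-11 + -1·-1 + -1·7 = -6
  a_8 = 0·-6 + -1·-11 + -1·-1 = 12
  a_9 = 0·12 + -1·-6 + -1·-11 = 17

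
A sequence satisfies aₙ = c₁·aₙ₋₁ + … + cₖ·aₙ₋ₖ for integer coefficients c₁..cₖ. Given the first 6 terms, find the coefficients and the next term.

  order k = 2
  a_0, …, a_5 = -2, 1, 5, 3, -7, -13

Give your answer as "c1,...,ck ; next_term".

1,-2 ; 1

  a_2 = 1·1 + -2·-2 = 5
  a_3 = 1·5 + -2·1 = 3
  a_4 = 1·3 + -2·5 = -7
  a_5 = 1·-7 + -2·3 = -13
  a_6 = 1·-13 + -2·-7 = 1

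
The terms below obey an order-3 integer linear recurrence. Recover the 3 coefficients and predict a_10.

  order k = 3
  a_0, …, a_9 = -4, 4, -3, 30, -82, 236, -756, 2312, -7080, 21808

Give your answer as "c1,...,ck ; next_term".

  a_3 = -2·-3 + 2·4 + -4·-4 = 30
  a_4 = -2·30 + 2·-3 + -4·4 = -82
  a_5 = -2·-82 + 2·30 + -4·-3 = 236
  a_6 = -2·236 + 2·-82 + -4·30 = -756
  a_7 = -2·-756 + 2·236 + -4·-82 = 2312
  a_8 = -2·2312 + 2·-756 + -4·236 = -7080
  a_9 = -2·-7080 + 2·2312 + -4·-756 = 21808
  a_10 = -2·21808 + 2·-7080 + -4·2312 = -67024

-2,2,-4 ; -67024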